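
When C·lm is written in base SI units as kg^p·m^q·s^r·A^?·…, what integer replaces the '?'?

1

C = s·A.
lm = cd.
Combining: C·lm = (s·A) · cd = s·A·cd.
The exponent of A is 1.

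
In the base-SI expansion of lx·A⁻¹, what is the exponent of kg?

lx = lm/m² (illuminance = luminous flux per area),
    = m⁻²·cd.
Combining: lx·A⁻¹ = (m⁻²·cd) · A⁻¹ = m⁻²·A⁻¹·cd.
The exponent of kg is 0.

0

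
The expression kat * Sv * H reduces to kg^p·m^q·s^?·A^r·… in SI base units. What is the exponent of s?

-5

kat = mol/s = s⁻¹·mol (catalytic activity).
Sv = J/kg (equivalent dose = energy per mass),
    = m²·s⁻².
H = Wb/A (inductance = flux per current),
    = kg·m²·s⁻²·A⁻².
Combining: kat·Sv·H = (s⁻¹·mol) · (m²·s⁻²) · (kg·m²·s⁻²·A⁻²) = kg·m⁴·s⁻⁵·A⁻²·mol.
The exponent of s is -5.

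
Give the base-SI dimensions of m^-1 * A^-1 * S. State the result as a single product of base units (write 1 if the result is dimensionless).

kg⁻¹·m⁻³·s³·A

S = 1/Ω (conductance is reciprocal resistance),
    = kg⁻¹·m⁻²·s³·A².
Combining: m⁻¹·A⁻¹·S = m⁻¹ · A⁻¹ · (kg⁻¹·m⁻²·s³·A²) = kg⁻¹·m⁻³·s³·A.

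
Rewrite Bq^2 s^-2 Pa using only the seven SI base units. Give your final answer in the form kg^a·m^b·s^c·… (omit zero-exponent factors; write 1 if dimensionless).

Bq = s⁻¹.
So Bq² = s⁻².
Pa = kg·m⁻¹·s⁻².
Combining: Bq²·s⁻²·Pa = s⁻² · s⁻² · (kg·m⁻¹·s⁻²) = kg·m⁻¹·s⁻⁶.

kg·m⁻¹·s⁻⁶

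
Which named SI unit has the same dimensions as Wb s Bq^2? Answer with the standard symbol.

Wb = kg·m²·s⁻²·A⁻¹.
Bq = s⁻¹.
So Bq² = s⁻².
Combining: Wb·s·Bq² = (kg·m²·s⁻²·A⁻¹) · s · s⁻² = kg·m²·s⁻³·A⁻¹.
kg·m²·s⁻³·A⁻¹ is the base-SI form of the volt.

V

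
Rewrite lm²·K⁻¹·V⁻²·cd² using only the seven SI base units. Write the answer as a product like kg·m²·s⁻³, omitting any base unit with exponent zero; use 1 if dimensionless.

kg⁻²·m⁻⁴·s⁶·A²·K⁻¹·cd⁴

lm = cd·sr = cd (luminous flux; sr is dimensionless).
So lm² = cd².
V = W/A (potential = power per current),
    = kg·m²·s⁻³·A⁻¹.
So V⁻² = kg⁻²·m⁻⁴·s⁶·A².
Combining: lm²·K⁻¹·V⁻²·cd² = cd² · K⁻¹ · (kg⁻²·m⁻⁴·s⁶·A²) · cd² = kg⁻²·m⁻⁴·s⁶·A²·K⁻¹·cd⁴.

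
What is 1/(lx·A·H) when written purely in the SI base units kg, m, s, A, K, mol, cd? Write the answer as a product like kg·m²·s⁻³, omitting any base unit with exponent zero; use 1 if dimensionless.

kg⁻¹·s²·A·cd⁻¹

lx = m⁻²·cd.
So lx⁻¹ = m²·cd⁻¹.
H = kg·m²·s⁻²·A⁻².
So H⁻¹ = kg⁻¹·m⁻²·s²·A².
Combining: lx⁻¹·A⁻¹·H⁻¹ = (m²·cd⁻¹) · A⁻¹ · (kg⁻¹·m⁻²·s²·A²) = kg⁻¹·s²·A·cd⁻¹.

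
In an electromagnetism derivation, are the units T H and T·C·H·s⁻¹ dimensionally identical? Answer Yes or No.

Left side:
  T = Wb/m² (flux density = flux per area),
      = kg·s⁻²·A⁻¹.
  H = Wb/A (inductance = flux per current),
      = kg·m²·s⁻²·A⁻².
  Combining: T·H = (kg·s⁻²·A⁻¹) · (kg·m²·s⁻²·A⁻²) = kg²·m²·s⁻⁴·A⁻³.
Right side:
  T = kg·s⁻²·A⁻¹.
  C = s·A.
  H = kg·m²·s⁻²·A⁻².
  Combining: T·C·H·s⁻¹ = (kg·s⁻²·A⁻¹) · (s·A) · (kg·m²·s⁻²·A⁻²) · s⁻¹ = kg²·m²·s⁻⁴·A⁻².
Left is kg²·m²·s⁻⁴·A⁻³; right is kg²·m²·s⁻⁴·A⁻² — different.

No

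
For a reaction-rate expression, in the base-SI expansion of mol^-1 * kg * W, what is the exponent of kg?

W = J/s (power = energy per time),
    = kg·m²·s⁻³.
Combining: mol⁻¹·kg·W = mol⁻¹ · kg · (kg·m²·s⁻³) = kg²·m²·s⁻³·mol⁻¹.
The exponent of kg is 2.

2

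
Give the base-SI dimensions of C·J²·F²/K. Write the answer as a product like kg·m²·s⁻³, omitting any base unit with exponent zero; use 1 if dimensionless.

s⁵·A⁵·K⁻¹

C = s·A.
J = kg·m²·s⁻².
So J² = kg²·m⁴·s⁻⁴.
F = kg⁻¹·m⁻²·s⁴·A².
So F² = kg⁻²·m⁻⁴·s⁸·A⁴.
Combining: K⁻¹·C·J²·F² = K⁻¹ · (s·A) · (kg²·m⁴·s⁻⁴) · (kg⁻²·m⁻⁴·s⁸·A⁴) = s⁵·A⁵·K⁻¹.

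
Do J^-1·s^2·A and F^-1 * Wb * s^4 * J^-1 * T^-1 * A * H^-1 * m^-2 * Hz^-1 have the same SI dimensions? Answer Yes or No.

Left side:
  J = N·m (work = force × distance),
      = kg·m²·s⁻².
  So J⁻¹ = kg⁻¹·m⁻²·s².
  Combining: J⁻¹·s²·A = (kg⁻¹·m⁻²·s²) · s² · A = kg⁻¹·m⁻²·s⁴·A.
Right side:
  F = C/V (capacitance = charge per voltage),
      = A·s/(kg·m²·s⁻³·A⁻¹) (substituting C and V),
      = kg⁻¹·m⁻²·s⁴·A².
  So F⁻¹ = kg·m²·s⁻⁴·A⁻².
  Wb = V·s (flux: a volt is a weber per second),
      = kg·m²·s⁻²·A⁻¹.
  J = N·m (work = force × distance),
      = kg·m²·s⁻².
  So J⁻¹ = kg⁻¹·m⁻²·s².
  T = Wb/m² (flux density = flux per area),
      = kg·s⁻²·A⁻¹.
  So T⁻¹ = kg⁻¹·s²·A.
  H = Wb/A (inductance = flux per current),
      = kg·m²·s⁻²·A⁻².
  So H⁻¹ = kg⁻¹·m⁻²·s²·A².
  Hz = 1/s = s⁻¹ (frequency is cycles per second).
  So Hz⁻¹ = s.
  Combining: F⁻¹·Wb·s⁴·J⁻¹·T⁻¹·A·H⁻¹·m⁻²·Hz⁻¹ = (kg·m²·s⁻⁴·A⁻²) · (kg·m²·s⁻²·A⁻¹) · s⁴ · (kg⁻¹·m⁻²·s²) · (kg⁻¹·s²·A) · A · (kg⁻¹·m⁻²·s²·A²) · m⁻² · s = kg⁻¹·m⁻²·s⁵·A.
Left is kg⁻¹·m⁻²·s⁴·A; right is kg⁻¹·m⁻²·s⁵·A — different.

No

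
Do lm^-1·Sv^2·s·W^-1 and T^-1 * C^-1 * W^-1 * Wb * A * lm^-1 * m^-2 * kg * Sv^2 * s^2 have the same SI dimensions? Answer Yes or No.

Left side:
  lm = cd.
  So lm⁻¹ = cd⁻¹.
  Sv = m²·s⁻².
  So Sv² = m⁴·s⁻⁴.
  W = kg·m²·s⁻³.
  So W⁻¹ = kg⁻¹·m⁻²·s³.
  Combining: lm⁻¹·Sv²·s·W⁻¹ = cd⁻¹ · (m⁴·s⁻⁴) · s · (kg⁻¹·m⁻²·s³) = kg⁻¹·m²·cd⁻¹.
Right side:
  T = kg·s⁻²·A⁻¹.
  So T⁻¹ = kg⁻¹·s²·A.
  C = s·A.
  So C⁻¹ = s⁻¹·A⁻¹.
  W = kg·m²·s⁻³.
  So W⁻¹ = kg⁻¹·m⁻²·s³.
  Wb = kg·m²·s⁻²·A⁻¹.
  lm = cd.
  So lm⁻¹ = cd⁻¹.
  Sv = m²·s⁻².
  So Sv² = m⁴·s⁻⁴.
  Combining: T⁻¹·C⁻¹·W⁻¹·Wb·A·lm⁻¹·m⁻²·kg·Sv²·s² = (kg⁻¹·s²·A) · (s⁻¹·A⁻¹) · (kg⁻¹·m⁻²·s³) · (kg·m²·s⁻²·A⁻¹) · A · cd⁻¹ · m⁻² · kg · (m⁴·s⁻⁴) · s² = m²·cd⁻¹.
Left is kg⁻¹·m²·cd⁻¹; right is m²·cd⁻¹ — different.

No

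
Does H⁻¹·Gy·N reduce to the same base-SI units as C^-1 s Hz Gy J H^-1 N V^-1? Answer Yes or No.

Left side:
  H = kg·m²·s⁻²·A⁻².
  So H⁻¹ = kg⁻¹·m⁻²·s²·A².
  Gy = m²·s⁻².
  N = kg·m·s⁻².
  Combining: H⁻¹·Gy·N = (kg⁻¹·m⁻²·s²·A²) · (m²·s⁻²) · (kg·m·s⁻²) = m·s⁻²·A².
Right side:
  C = A·s = s·A (charge = current × time).
  So C⁻¹ = s⁻¹·A⁻¹.
  Hz = 1/s = s⁻¹ (frequency is cycles per second).
  Gy = J/kg (absorbed dose = energy per mass),
      = m²·s⁻².
  J = N·m (work = force × distance),
      = kg·m²·s⁻².
  H = Wb/A (inductance = flux per current),
      = kg·m²·s⁻²·A⁻².
  So H⁻¹ = kg⁻¹·m⁻²·s²·A².
  N = kg·m/s² = kg·m·s⁻² (force = mass × acceleration).
  V = W/A (potential = power per current),
      = kg·m²·s⁻³·A⁻¹.
  So V⁻¹ = kg⁻¹·m⁻²·s³·A.
  Combining: C⁻¹·s·Hz·Gy·J·H⁻¹·N·V⁻¹ = (s⁻¹·A⁻¹) · s · s⁻¹ · (m²·s⁻²) · (kg·m²·s⁻²) · (kg⁻¹·m⁻²·s²·A²) · (kg·m·s⁻²) · (kg⁻¹·m⁻²·s³·A) = m·s⁻²·A².
Both reduce to m·s⁻²·A².

Yes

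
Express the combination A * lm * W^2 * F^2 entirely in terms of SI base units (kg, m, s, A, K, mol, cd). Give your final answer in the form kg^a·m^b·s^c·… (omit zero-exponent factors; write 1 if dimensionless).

s²·A⁵·cd

lm = cd.
W = kg·m²·s⁻³.
So W² = kg²·m⁴·s⁻⁶.
F = kg⁻¹·m⁻²·s⁴·A².
So F² = kg⁻²·m⁻⁴·s⁸·A⁴.
Combining: A·lm·W²·F² = A · cd · (kg²·m⁴·s⁻⁶) · (kg⁻²·m⁻⁴·s⁸·A⁴) = s²·A⁵·cd.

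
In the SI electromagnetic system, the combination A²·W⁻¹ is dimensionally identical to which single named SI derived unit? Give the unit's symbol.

S

W = J/s (power = energy per time),
    = kg·m²·s⁻³.
So W⁻¹ = kg⁻¹·m⁻²·s³.
Combining: A²·W⁻¹ = A² · (kg⁻¹·m⁻²·s³) = kg⁻¹·m⁻²·s³·A².
kg⁻¹·m⁻²·s³·A² is the base-SI form of the siemens.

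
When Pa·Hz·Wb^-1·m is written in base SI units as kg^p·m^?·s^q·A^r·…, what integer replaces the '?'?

-2

Pa = kg·m⁻¹·s⁻².
Hz = s⁻¹.
Wb = kg·m²·s⁻²·A⁻¹.
So Wb⁻¹ = kg⁻¹·m⁻²·s²·A.
Combining: Pa·Hz·Wb⁻¹·m = (kg·m⁻¹·s⁻²) · s⁻¹ · (kg⁻¹·m⁻²·s²·A) · m = m⁻²·s⁻¹·A.
The exponent of m is -2.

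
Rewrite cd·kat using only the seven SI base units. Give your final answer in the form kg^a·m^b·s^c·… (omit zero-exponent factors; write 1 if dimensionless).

s⁻¹·mol·cd

kat = mol/s = s⁻¹·mol (catalytic activity).
Combining: cd·kat = cd · (s⁻¹·mol) = s⁻¹·mol·cd.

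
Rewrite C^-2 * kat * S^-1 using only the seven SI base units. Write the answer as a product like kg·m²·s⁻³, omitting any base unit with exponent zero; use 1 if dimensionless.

kg·m²·s⁻⁶·A⁻⁴·mol

C = A·s = s·A (charge = current × time).
So C⁻² = s⁻²·A⁻².
kat = mol/s = s⁻¹·mol (catalytic activity).
S = 1/Ω (conductance is reciprocal resistance),
    = kg⁻¹·m⁻²·s³·A².
So S⁻¹ = kg·m²·s⁻³·A⁻².
Combining: C⁻²·kat·S⁻¹ = (s⁻²·A⁻²) · (s⁻¹·mol) · (kg·m²·s⁻³·A⁻²) = kg·m²·s⁻⁶·A⁻⁴·mol.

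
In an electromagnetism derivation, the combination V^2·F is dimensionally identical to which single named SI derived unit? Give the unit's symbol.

J

V = W/A (potential = power per current),
    = kg·m²·s⁻³·A⁻¹.
So V² = kg²·m⁴·s⁻⁶·A⁻².
F = C/V (capacitance = charge per voltage),
    = A·s/(kg·m²·s⁻³·A⁻¹) (substituting C and V),
    = kg⁻¹·m⁻²·s⁴·A².
Combining: V²·F = (kg²·m⁴·s⁻⁶·A⁻²) · (kg⁻¹·m⁻²·s⁴·A²) = kg·m²·s⁻².
kg·m²·s⁻² is the base-SI form of the joule.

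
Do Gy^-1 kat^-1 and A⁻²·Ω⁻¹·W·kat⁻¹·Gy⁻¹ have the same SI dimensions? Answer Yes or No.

Left side:
  Gy = m²·s⁻².
  So Gy⁻¹ = m⁻²·s².
  kat = s⁻¹·mol.
  So kat⁻¹ = s·mol⁻¹.
  Combining: Gy⁻¹·kat⁻¹ = (m⁻²·s²) · (s·mol⁻¹) = m⁻²·s³·mol⁻¹.
Right side:
  Ω = kg·m²·s⁻³·A⁻².
  So Ω⁻¹ = kg⁻¹·m⁻²·s³·A².
  W = kg·m²·s⁻³.
  kat = s⁻¹·mol.
  So kat⁻¹ = s·mol⁻¹.
  Gy = m²·s⁻².
  So Gy⁻¹ = m⁻²·s².
  Combining: A⁻²·Ω⁻¹·W·kat⁻¹·Gy⁻¹ = A⁻² · (kg⁻¹·m⁻²·s³·A²) · (kg·m²·s⁻³) · (s·mol⁻¹) · (m⁻²·s²) = m⁻²·s³·mol⁻¹.
Both reduce to m⁻²·s³·mol⁻¹.

Yes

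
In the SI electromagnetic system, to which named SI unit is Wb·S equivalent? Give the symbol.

Wb = V·s (flux: a volt is a weber per second),
    = kg·m²·s⁻²·A⁻¹.
S = 1/Ω (conductance is reciprocal resistance),
    = kg⁻¹·m⁻²·s³·A².
Combining: Wb·S = (kg·m²·s⁻²·A⁻¹) · (kg⁻¹·m⁻²·s³·A²) = s·A.
s·A is the base-SI form of the coulomb.

C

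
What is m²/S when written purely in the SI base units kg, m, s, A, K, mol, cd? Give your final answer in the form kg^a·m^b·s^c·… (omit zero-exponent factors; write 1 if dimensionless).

S = 1/Ω (conductance is reciprocal resistance),
    = kg⁻¹·m⁻²·s³·A².
So S⁻¹ = kg·m²·s⁻³·A⁻².
Combining: S⁻¹·m² = (kg·m²·s⁻³·A⁻²) · m² = kg·m⁴·s⁻³·A⁻².

kg·m⁴·s⁻³·A⁻²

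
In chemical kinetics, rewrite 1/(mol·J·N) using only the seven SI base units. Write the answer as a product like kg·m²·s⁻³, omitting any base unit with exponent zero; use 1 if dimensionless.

J = N·m (work = force × distance),
    = kg·m²·s⁻².
So J⁻¹ = kg⁻¹·m⁻²·s².
N = kg·m/s² = kg·m·s⁻² (force = mass × acceleration).
So N⁻¹ = kg⁻¹·m⁻¹·s².
Combining: mol⁻¹·J⁻¹·N⁻¹ = mol⁻¹ · (kg⁻¹·m⁻²·s²) · (kg⁻¹·m⁻¹·s²) = kg⁻²·m⁻³·s⁴·mol⁻¹.

kg⁻²·m⁻³·s⁴·mol⁻¹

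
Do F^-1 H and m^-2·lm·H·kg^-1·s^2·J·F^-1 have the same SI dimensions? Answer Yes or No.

Left side:
  F = C/V (capacitance = charge per voltage),
      = A·s/(kg·m²·s⁻³·A⁻¹) (substituting C and V),
      = kg⁻¹·m⁻²·s⁴·A².
  So F⁻¹ = kg·m²·s⁻⁴·A⁻².
  H = Wb/A (inductance = flux per current),
      = kg·m²·s⁻²·A⁻².
  Combining: F⁻¹·H = (kg·m²·s⁻⁴·A⁻²) · (kg·m²·s⁻²·A⁻²) = kg²·m⁴·s⁻⁶·A⁻⁴.
Right side:
  lm = cd·sr = cd (luminous flux; sr is dimensionless).
  H = Wb/A (inductance = flux per current),
      = kg·m²·s⁻²·A⁻².
  J = N·m (work = force × distance),
      = kg·m²·s⁻².
  F = C/V (capacitance = charge per voltage),
      = A·s/(kg·m²·s⁻³·A⁻¹) (substituting C and V),
      = kg⁻¹·m⁻²·s⁴·A².
  So F⁻¹ = kg·m²·s⁻⁴·A⁻².
  Combining: m⁻²·lm·H·kg⁻¹·s²·J·F⁻¹ = m⁻² · cd · (kg·m²·s⁻²·A⁻²) · kg⁻¹ · s² · (kg·m²·s⁻²) · (kg·m²·s⁻⁴·A⁻²) = kg²·m⁴·s⁻⁶·A⁻⁴·cd.
Left is kg²·m⁴·s⁻⁶·A⁻⁴; right is kg²·m⁴·s⁻⁶·A⁻⁴·cd — different.

No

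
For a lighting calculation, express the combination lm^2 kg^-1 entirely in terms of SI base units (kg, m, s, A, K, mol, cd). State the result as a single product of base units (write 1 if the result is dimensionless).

kg⁻¹·cd²

lm = cd.
So lm² = cd².
Combining: lm²·kg⁻¹ = cd² · kg⁻¹ = kg⁻¹·cd².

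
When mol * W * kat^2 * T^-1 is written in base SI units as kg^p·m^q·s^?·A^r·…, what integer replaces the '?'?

-3

W = J/s (power = energy per time),
    = kg·m²·s⁻³.
kat = mol/s = s⁻¹·mol (catalytic activity).
So kat² = s⁻²·mol².
T = Wb/m² (flux density = flux per area),
    = kg·s⁻²·A⁻¹.
So T⁻¹ = kg⁻¹·s²·A.
Combining: mol·W·kat²·T⁻¹ = mol · (kg·m²·s⁻³) · (s⁻²·mol²) · (kg⁻¹·s²·A) = m²·s⁻³·A·mol³.
The exponent of s is -3.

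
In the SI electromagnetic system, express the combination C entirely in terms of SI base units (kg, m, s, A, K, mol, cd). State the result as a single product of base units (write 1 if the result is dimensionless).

C = A·s = s·A (charge = current × time).

s·A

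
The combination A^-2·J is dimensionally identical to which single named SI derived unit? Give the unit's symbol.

H

J = N·m (work = force × distance),
    = kg·m²·s⁻².
Combining: A⁻²·J = A⁻² · (kg·m²·s⁻²) = kg·m²·s⁻²·A⁻².
kg·m²·s⁻²·A⁻² is the base-SI form of the henry.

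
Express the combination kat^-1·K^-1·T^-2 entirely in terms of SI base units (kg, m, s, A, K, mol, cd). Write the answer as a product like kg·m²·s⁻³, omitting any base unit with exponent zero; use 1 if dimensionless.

kat = mol/s = s⁻¹·mol (catalytic activity).
So kat⁻¹ = s·mol⁻¹.
T = Wb/m² (flux density = flux per area),
    = kg·s⁻²·A⁻¹.
So T⁻² = kg⁻²·s⁴·A².
Combining: kat⁻¹·K⁻¹·T⁻² = (s·mol⁻¹) · K⁻¹ · (kg⁻²·s⁴·A²) = kg⁻²·s⁵·A²·K⁻¹·mol⁻¹.

kg⁻²·s⁵·A²·K⁻¹·mol⁻¹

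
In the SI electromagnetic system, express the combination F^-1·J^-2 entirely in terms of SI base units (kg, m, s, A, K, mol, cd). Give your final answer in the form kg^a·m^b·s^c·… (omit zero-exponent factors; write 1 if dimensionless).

kg⁻¹·m⁻²·A⁻²

F = kg⁻¹·m⁻²·s⁴·A².
So F⁻¹ = kg·m²·s⁻⁴·A⁻².
J = kg·m²·s⁻².
So J⁻² = kg⁻²·m⁻⁴·s⁴.
Combining: F⁻¹·J⁻² = (kg·m²·s⁻⁴·A⁻²) · (kg⁻²·m⁻⁴·s⁴) = kg⁻¹·m⁻²·A⁻².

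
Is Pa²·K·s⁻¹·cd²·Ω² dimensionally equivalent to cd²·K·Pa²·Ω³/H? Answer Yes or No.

Yes

Left side:
  Pa = kg·m⁻¹·s⁻².
  So Pa² = kg²·m⁻²·s⁻⁴.
  Ω = kg·m²·s⁻³·A⁻².
  So Ω² = kg²·m⁴·s⁻⁶·A⁻⁴.
  Combining: Pa²·K·s⁻¹·cd²·Ω² = (kg²·m⁻²·s⁻⁴) · K · s⁻¹ · cd² · (kg²·m⁴·s⁻⁶·A⁻⁴) = kg⁴·m²·s⁻¹¹·A⁻⁴·K·cd².
Right side:
  H = kg·m²·s⁻²·A⁻².
  So H⁻¹ = kg⁻¹·m⁻²·s²·A².
  Pa = kg·m⁻¹·s⁻².
  So Pa² = kg²·m⁻²·s⁻⁴.
  Ω = kg·m²·s⁻³·A⁻².
  So Ω³ = kg³·m⁶·s⁻⁹·A⁻⁶.
  Combining: H⁻¹·cd²·K·Pa²·Ω³ = (kg⁻¹·m⁻²·s²·A²) · cd² · K · (kg²·m⁻²·s⁻⁴) · (kg³·m⁶·s⁻⁹·A⁻⁶) = kg⁴·m²·s⁻¹¹·A⁻⁴·K·cd².
Both reduce to kg⁴·m²·s⁻¹¹·A⁻⁴·K·cd².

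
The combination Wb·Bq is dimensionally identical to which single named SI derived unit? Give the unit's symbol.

V

Wb = kg·m²·s⁻²·A⁻¹.
Bq = s⁻¹.
Combining: Wb·Bq = (kg·m²·s⁻²·A⁻¹) · s⁻¹ = kg·m²·s⁻³·A⁻¹.
kg·m²·s⁻³·A⁻¹ is the base-SI form of the volt.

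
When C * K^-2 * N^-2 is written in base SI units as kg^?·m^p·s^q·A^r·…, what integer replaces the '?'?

-2

C = A·s = s·A (charge = current × time).
N = kg·m/s² = kg·m·s⁻² (force = mass × acceleration).
So N⁻² = kg⁻²·m⁻²·s⁴.
Combining: C·K⁻²·N⁻² = (s·A) · K⁻² · (kg⁻²·m⁻²·s⁴) = kg⁻²·m⁻²·s⁵·A·K⁻².
The exponent of kg is -2.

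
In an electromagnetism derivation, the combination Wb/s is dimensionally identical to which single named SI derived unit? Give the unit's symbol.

V

Wb = kg·m²·s⁻²·A⁻¹.
Combining: s⁻¹·Wb = s⁻¹ · (kg·m²·s⁻²·A⁻¹) = kg·m²·s⁻³·A⁻¹.
kg·m²·s⁻³·A⁻¹ is the base-SI form of the volt.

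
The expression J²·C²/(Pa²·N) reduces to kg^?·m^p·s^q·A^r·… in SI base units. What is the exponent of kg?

Pa = N/m² (pressure = force per area),
    = kg·m⁻¹·s⁻².
So Pa⁻² = kg⁻²·m²·s⁴.
J = N·m (work = force × distance),
    = kg·m²·s⁻².
So J² = kg²·m⁴·s⁻⁴.
N = kg·m/s² = kg·m·s⁻² (force = mass × acceleration).
So N⁻¹ = kg⁻¹·m⁻¹·s².
C = A·s = s·A (charge = current × time).
So C² = s²·A².
Combining: Pa⁻²·J²·N⁻¹·C² = (kg⁻²·m²·s⁴) · (kg²·m⁴·s⁻⁴) · (kg⁻¹·m⁻¹·s²) · (s²·A²) = kg⁻¹·m⁵·s⁴·A².
The exponent of kg is -1.

-1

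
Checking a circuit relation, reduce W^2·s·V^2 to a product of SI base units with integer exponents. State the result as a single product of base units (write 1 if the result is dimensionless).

kg⁴·m⁸·s⁻¹¹·A⁻²

W = J/s (power = energy per time),
    = kg·m²·s⁻³.
So W² = kg²·m⁴·s⁻⁶.
V = W/A (potential = power per current),
    = kg·m²·s⁻³·A⁻¹.
So V² = kg²·m⁴·s⁻⁶·A⁻².
Combining: W²·s·V² = (kg²·m⁴·s⁻⁶) · s · (kg²·m⁴·s⁻⁶·A⁻²) = kg⁴·m⁸·s⁻¹¹·A⁻².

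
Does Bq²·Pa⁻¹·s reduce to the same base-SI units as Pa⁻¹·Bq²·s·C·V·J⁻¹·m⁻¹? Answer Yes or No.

No

Left side:
  Bq = 1/s = s⁻¹ (activity is decays per second).
  So Bq² = s⁻².
  Pa = N/m² (pressure = force per area),
      = kg·m⁻¹·s⁻².
  So Pa⁻¹ = kg⁻¹·m·s².
  Combining: Bq²·Pa⁻¹·s = s⁻² · (kg⁻¹·m·s²) · s = kg⁻¹·m·s.
Right side:
  Pa = kg·m⁻¹·s⁻².
  So Pa⁻¹ = kg⁻¹·m·s².
  Bq = s⁻¹.
  So Bq² = s⁻².
  C = s·A.
  V = kg·m²·s⁻³·A⁻¹.
  J = kg·m²·s⁻².
  So J⁻¹ = kg⁻¹·m⁻²·s².
  Combining: Pa⁻¹·Bq²·s·C·V·J⁻¹·m⁻¹ = (kg⁻¹·m·s²) · s⁻² · s · (s·A) · (kg·m²·s⁻³·A⁻¹) · (kg⁻¹·m⁻²·s²) · m⁻¹ = kg⁻¹·s.
Left is kg⁻¹·m·s; right is kg⁻¹·s — different.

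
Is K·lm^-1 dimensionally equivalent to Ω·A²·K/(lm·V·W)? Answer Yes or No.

No

Left side:
  lm = cd·sr = cd (luminous flux; sr is dimensionless).
  So lm⁻¹ = cd⁻¹.
  Combining: K·lm⁻¹ = K · cd⁻¹ = K·cd⁻¹.
Right side:
  Ω = V/A (resistance = voltage per current),
      = kg·m²·s⁻³·A⁻².
  lm = cd·sr = cd (luminous flux; sr is dimensionless).
  So lm⁻¹ = cd⁻¹.
  V = W/A (potential = power per current),
      = kg·m²·s⁻³·A⁻¹.
  So V⁻¹ = kg⁻¹·m⁻²·s³·A.
  W = J/s (power = energy per time),
      = kg·m²·s⁻³.
  So W⁻¹ = kg⁻¹·m⁻²·s³.
  Combining: Ω·lm⁻¹·V⁻¹·A²·W⁻¹·K = (kg·m²·s⁻³·A⁻²) · cd⁻¹ · (kg⁻¹·m⁻²·s³·A) · A² · (kg⁻¹·m⁻²·s³) · K = kg⁻¹·m⁻²·s³·A·K·cd⁻¹.
Left is K·cd⁻¹; right is kg⁻¹·m⁻²·s³·A·K·cd⁻¹ — different.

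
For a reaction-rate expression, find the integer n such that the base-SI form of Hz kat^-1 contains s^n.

0

Hz = s⁻¹.
kat = s⁻¹·mol.
So kat⁻¹ = s·mol⁻¹.
Combining: Hz·kat⁻¹ = s⁻¹ · (s·mol⁻¹) = mol⁻¹.
The exponent of s is 0.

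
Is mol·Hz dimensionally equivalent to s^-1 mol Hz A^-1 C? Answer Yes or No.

Left side:
  Hz = 1/s = s⁻¹ (frequency is cycles per second).
  Combining: mol·Hz = mol · s⁻¹ = s⁻¹·mol.
Right side:
  Hz = 1/s = s⁻¹ (frequency is cycles per second).
  C = A·s = s·A (charge = current × time).
  Combining: s⁻¹·mol·Hz·A⁻¹·C = s⁻¹ · mol · s⁻¹ · A⁻¹ · (s·A) = s⁻¹·mol.
Both reduce to s⁻¹·mol.

Yes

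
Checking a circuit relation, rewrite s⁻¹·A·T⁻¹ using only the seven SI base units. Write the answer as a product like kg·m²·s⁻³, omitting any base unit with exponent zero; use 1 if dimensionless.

kg⁻¹·s·A²

T = kg·s⁻²·A⁻¹.
So T⁻¹ = kg⁻¹·s²·A.
Combining: s⁻¹·A·T⁻¹ = s⁻¹ · A · (kg⁻¹·s²·A) = kg⁻¹·s·A².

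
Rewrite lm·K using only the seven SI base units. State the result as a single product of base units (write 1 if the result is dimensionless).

K·cd

lm = cd·sr = cd (luminous flux; sr is dimensionless).
Combining: lm·K = cd · K = K·cd.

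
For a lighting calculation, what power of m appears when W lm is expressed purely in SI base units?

W = kg·m²·s⁻³.
lm = cd.
Combining: W·lm = (kg·m²·s⁻³) · cd = kg·m²·s⁻³·cd.
The exponent of m is 2.

2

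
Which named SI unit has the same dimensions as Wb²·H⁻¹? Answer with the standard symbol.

Wb = V·s (flux: a volt is a weber per second),
    = kg·m²·s⁻²·A⁻¹.
So Wb² = kg²·m⁴·s⁻⁴·A⁻².
H = Wb/A (inductance = flux per current),
    = kg·m²·s⁻²·A⁻².
So H⁻¹ = kg⁻¹·m⁻²·s²·A².
Combining: Wb²·H⁻¹ = (kg²·m⁴·s⁻⁴·A⁻²) · (kg⁻¹·m⁻²·s²·A²) = kg·m²·s⁻².
kg·m²·s⁻² is the base-SI form of the joule.

J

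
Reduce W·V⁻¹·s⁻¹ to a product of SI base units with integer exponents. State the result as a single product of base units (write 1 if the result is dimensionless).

s⁻¹·A

W = J/s (power = energy per time),
    = kg·m²·s⁻³.
V = W/A (potential = power per current),
    = kg·m²·s⁻³·A⁻¹.
So V⁻¹ = kg⁻¹·m⁻²·s³·A.
Combining: W·V⁻¹·s⁻¹ = (kg·m²·s⁻³) · (kg⁻¹·m⁻²·s³·A) · s⁻¹ = s⁻¹·A.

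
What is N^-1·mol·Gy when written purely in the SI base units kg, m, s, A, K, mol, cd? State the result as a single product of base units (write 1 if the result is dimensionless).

N = kg·m/s² = kg·m·s⁻² (force = mass × acceleration).
So N⁻¹ = kg⁻¹·m⁻¹·s².
Gy = J/kg (absorbed dose = energy per mass),
    = m²·s⁻².
Combining: N⁻¹·mol·Gy = (kg⁻¹·m⁻¹·s²) · mol · (m²·s⁻²) = kg⁻¹·m·mol.

kg⁻¹·m·mol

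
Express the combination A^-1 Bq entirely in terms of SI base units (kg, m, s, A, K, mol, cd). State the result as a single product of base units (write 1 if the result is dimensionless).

s⁻¹·A⁻¹

Bq = 1/s = s⁻¹ (activity is decays per second).
Combining: A⁻¹·Bq = A⁻¹ · s⁻¹ = s⁻¹·A⁻¹.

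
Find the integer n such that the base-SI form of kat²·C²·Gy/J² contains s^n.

2

kat = s⁻¹·mol.
So kat² = s⁻²·mol².
C = s·A.
So C² = s²·A².
J = kg·m²·s⁻².
So J⁻² = kg⁻²·m⁻⁴·s⁴.
Gy = m²·s⁻².
Combining: kat²·C²·J⁻²·Gy = (s⁻²·mol²) · (s²·A²) · (kg⁻²·m⁻⁴·s⁴) · (m²·s⁻²) = kg⁻²·m⁻²·s²·A²·mol².
The exponent of s is 2.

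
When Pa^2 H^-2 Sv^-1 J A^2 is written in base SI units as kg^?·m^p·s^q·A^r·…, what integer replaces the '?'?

1

Pa = kg·m⁻¹·s⁻².
So Pa² = kg²·m⁻²·s⁻⁴.
H = kg·m²·s⁻²·A⁻².
So H⁻² = kg⁻²·m⁻⁴·s⁴·A⁴.
Sv = m²·s⁻².
So Sv⁻¹ = m⁻²·s².
J = kg·m²·s⁻².
Combining: Pa²·H⁻²·Sv⁻¹·J·A² = (kg²·m⁻²·s⁻⁴) · (kg⁻²·m⁻⁴·s⁴·A⁴) · (m⁻²·s²) · (kg·m²·s⁻²) · A² = kg·m⁻⁶·A⁶.
The exponent of kg is 1.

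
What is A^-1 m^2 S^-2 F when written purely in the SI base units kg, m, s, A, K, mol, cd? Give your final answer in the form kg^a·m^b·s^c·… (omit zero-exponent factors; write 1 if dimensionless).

kg·m⁴·s⁻²·A⁻³

S = kg⁻¹·m⁻²·s³·A².
So S⁻² = kg²·m⁴·s⁻⁶·A⁻⁴.
F = kg⁻¹·m⁻²·s⁴·A².
Combining: A⁻¹·m²·S⁻²·F = A⁻¹ · m² · (kg²·m⁴·s⁻⁶·A⁻⁴) · (kg⁻¹·m⁻²·s⁴·A²) = kg·m⁴·s⁻²·A⁻³.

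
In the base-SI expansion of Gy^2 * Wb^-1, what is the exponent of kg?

Gy = J/kg (absorbed dose = energy per mass),
    = m²·s⁻².
So Gy² = m⁴·s⁻⁴.
Wb = V·s (flux: a volt is a weber per second),
    = kg·m²·s⁻²·A⁻¹.
So Wb⁻¹ = kg⁻¹·m⁻²·s²·A.
Combining: Gy²·Wb⁻¹ = (m⁴·s⁻⁴) · (kg⁻¹·m⁻²·s²·A) = kg⁻¹·m²·s⁻²·A.
The exponent of kg is -1.

-1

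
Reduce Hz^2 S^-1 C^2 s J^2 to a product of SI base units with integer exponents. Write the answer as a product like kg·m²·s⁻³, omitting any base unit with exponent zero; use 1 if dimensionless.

Hz = 1/s = s⁻¹ (frequency is cycles per second).
So Hz² = s⁻².
S = 1/Ω (conductance is reciprocal resistance),
    = kg⁻¹·m⁻²·s³·A².
So S⁻¹ = kg·m²·s⁻³·A⁻².
C = A·s = s·A (charge = current × time).
So C² = s²·A².
J = N·m (work = force × distance),
    = kg·m²·s⁻².
So J² = kg²·m⁴·s⁻⁴.
Combining: Hz²·S⁻¹·C²·s·J² = s⁻² · (kg·m²·s⁻³·A⁻²) · (s²·A²) · s · (kg²·m⁴·s⁻⁴) = kg³·m⁶·s⁻⁶.

kg³·m⁶·s⁻⁶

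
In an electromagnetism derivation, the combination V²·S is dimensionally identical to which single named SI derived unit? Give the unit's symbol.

V = W/A (potential = power per current),
    = kg·m²·s⁻³·A⁻¹.
So V² = kg²·m⁴·s⁻⁶·A⁻².
S = 1/Ω (conductance is reciprocal resistance),
    = kg⁻¹·m⁻²·s³·A².
Combining: V²·S = (kg²·m⁴·s⁻⁶·A⁻²) · (kg⁻¹·m⁻²·s³·A²) = kg·m²·s⁻³.
kg·m²·s⁻³ is the base-SI form of the watt.

W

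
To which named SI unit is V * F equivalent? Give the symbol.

C

V = W/A (potential = power per current),
    = kg·m²·s⁻³·A⁻¹.
F = C/V (capacitance = charge per voltage),
    = A·s/(kg·m²·s⁻³·A⁻¹) (substituting C and V),
    = kg⁻¹·m⁻²·s⁴·A².
Combining: V·F = (kg·m²·s⁻³·A⁻¹) · (kg⁻¹·m⁻²·s⁴·A²) = s·A.
s·A is the base-SI form of the coulomb.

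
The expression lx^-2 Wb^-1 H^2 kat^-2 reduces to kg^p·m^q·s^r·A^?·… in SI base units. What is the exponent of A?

-3

lx = lm/m² (illuminance = luminous flux per area),
    = m⁻²·cd.
So lx⁻² = m⁴·cd⁻².
Wb = V·s (flux: a volt is a weber per second),
    = kg·m²·s⁻²·A⁻¹.
So Wb⁻¹ = kg⁻¹·m⁻²·s²·A.
H = Wb/A (inductance = flux per current),
    = kg·m²·s⁻²·A⁻².
So H² = kg²·m⁴·s⁻⁴·A⁻⁴.
kat = mol/s = s⁻¹·mol (catalytic activity).
So kat⁻² = s²·mol⁻².
Combining: lx⁻²·Wb⁻¹·H²·kat⁻² = (m⁴·cd⁻²) · (kg⁻¹·m⁻²·s²·A) · (kg²·m⁴·s⁻⁴·A⁻⁴) · (s²·mol⁻²) = kg·m⁶·A⁻³·mol⁻²·cd⁻².
The exponent of A is -3.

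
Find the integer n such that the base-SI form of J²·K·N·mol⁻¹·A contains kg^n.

3

J = kg·m²·s⁻².
So J² = kg²·m⁴·s⁻⁴.
N = kg·m·s⁻².
Combining: J²·K·N·mol⁻¹·A = (kg²·m⁴·s⁻⁴) · K · (kg·m·s⁻²) · mol⁻¹ · A = kg³·m⁵·s⁻⁶·A·K·mol⁻¹.
The exponent of kg is 3.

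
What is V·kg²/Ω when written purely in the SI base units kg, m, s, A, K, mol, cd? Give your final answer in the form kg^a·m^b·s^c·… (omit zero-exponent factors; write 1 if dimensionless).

kg²·A

V = W/A (potential = power per current),
    = kg·m²·s⁻³·A⁻¹.
Ω = V/A (resistance = voltage per current),
    = kg·m²·s⁻³·A⁻².
So Ω⁻¹ = kg⁻¹·m⁻²·s³·A².
Combining: V·Ω⁻¹·kg² = (kg·m²·s⁻³·A⁻¹) · (kg⁻¹·m⁻²·s³·A²) · kg² = kg²·A.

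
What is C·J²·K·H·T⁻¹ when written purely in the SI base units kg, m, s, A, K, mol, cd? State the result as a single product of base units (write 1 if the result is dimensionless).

kg²·m⁶·s⁻³·K

C = A·s = s·A (charge = current × time).
J = N·m (work = force × distance),
    = kg·m²·s⁻².
So J² = kg²·m⁴·s⁻⁴.
H = Wb/A (inductance = flux per current),
    = kg·m²·s⁻²·A⁻².
T = Wb/m² (flux density = flux per area),
    = kg·s⁻²·A⁻¹.
So T⁻¹ = kg⁻¹·s²·A.
Combining: C·J²·K·H·T⁻¹ = (s·A) · (kg²·m⁴·s⁻⁴) · K · (kg·m²·s⁻²·A⁻²) · (kg⁻¹·s²·A) = kg²·m⁶·s⁻³·K.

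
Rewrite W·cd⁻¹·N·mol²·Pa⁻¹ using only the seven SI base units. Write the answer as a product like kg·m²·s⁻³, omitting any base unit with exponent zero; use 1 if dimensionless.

kg·m⁴·s⁻³·mol²·cd⁻¹

W = J/s (power = energy per time),
    = kg·m²·s⁻³.
N = kg·m/s² = kg·m·s⁻² (force = mass × acceleration).
Pa = N/m² (pressure = force per area),
    = kg·m⁻¹·s⁻².
So Pa⁻¹ = kg⁻¹·m·s².
Combining: W·cd⁻¹·N·mol²·Pa⁻¹ = (kg·m²·s⁻³) · cd⁻¹ · (kg·m·s⁻²) · mol² · (kg⁻¹·m·s²) = kg·m⁴·s⁻³·mol²·cd⁻¹.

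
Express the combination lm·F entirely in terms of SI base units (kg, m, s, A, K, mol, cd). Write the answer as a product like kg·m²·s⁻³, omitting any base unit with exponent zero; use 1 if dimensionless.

kg⁻¹·m⁻²·s⁴·A²·cd

lm = cd·sr = cd (luminous flux; sr is dimensionless).
F = C/V (capacitance = charge per voltage),
    = A·s/(kg·m²·s⁻³·A⁻¹) (substituting C and V),
    = kg⁻¹·m⁻²·s⁴·A².
Combining: lm·F = cd · (kg⁻¹·m⁻²·s⁴·A²) = kg⁻¹·m⁻²·s⁴·A²·cd.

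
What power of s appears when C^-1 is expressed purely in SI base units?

C = A·s = s·A (charge = current × time).
So C⁻¹ = s⁻¹·A⁻¹.
The exponent of s is -1.

-1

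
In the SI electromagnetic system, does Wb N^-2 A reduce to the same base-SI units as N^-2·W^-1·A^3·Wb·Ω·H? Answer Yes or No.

No

Left side:
  Wb = kg·m²·s⁻²·A⁻¹.
  N = kg·m·s⁻².
  So N⁻² = kg⁻²·m⁻²·s⁴.
  Combining: Wb·N⁻²·A = (kg·m²·s⁻²·A⁻¹) · (kg⁻²·m⁻²·s⁴) · A = kg⁻¹·s².
Right side:
  N = kg·m·s⁻².
  So N⁻² = kg⁻²·m⁻²·s⁴.
  W = kg·m²·s⁻³.
  So W⁻¹ = kg⁻¹·m⁻²·s³.
  Wb = kg·m²·s⁻²·A⁻¹.
  Ω = kg·m²·s⁻³·A⁻².
  H = kg·m²·s⁻²·A⁻².
  Combining: N⁻²·W⁻¹·A³·Wb·Ω·H = (kg⁻²·m⁻²·s⁴) · (kg⁻¹·m⁻²·s³) · A³ · (kg·m²·s⁻²·A⁻¹) · (kg·m²·s⁻³·A⁻²) · (kg·m²·s⁻²·A⁻²) = m²·A⁻².
Left is kg⁻¹·s²; right is m²·A⁻² — different.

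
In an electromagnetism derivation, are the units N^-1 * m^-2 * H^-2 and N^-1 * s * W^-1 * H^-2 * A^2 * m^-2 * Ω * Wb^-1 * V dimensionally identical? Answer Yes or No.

Left side:
  N = kg·m/s² = kg·m·s⁻² (force = mass × acceleration).
  So N⁻¹ = kg⁻¹·m⁻¹·s².
  H = Wb/A (inductance = flux per current),
      = kg·m²·s⁻²·A⁻².
  So H⁻² = kg⁻²·m⁻⁴·s⁴·A⁴.
  Combining: N⁻¹·m⁻²·H⁻² = (kg⁻¹·m⁻¹·s²) · m⁻² · (kg⁻²·m⁻⁴·s⁴·A⁴) = kg⁻³·m⁻⁷·s⁶·A⁴.
Right side:
  N = kg·m/s² = kg·m·s⁻² (force = mass × acceleration).
  So N⁻¹ = kg⁻¹·m⁻¹·s².
  W = J/s (power = energy per time),
      = kg·m²·s⁻³.
  So W⁻¹ = kg⁻¹·m⁻²·s³.
  H = Wb/A (inductance = flux per current),
      = kg·m²·s⁻²·A⁻².
  So H⁻² = kg⁻²·m⁻⁴·s⁴·A⁴.
  Ω = V/A (resistance = voltage per current),
      = kg·m²·s⁻³·A⁻².
  Wb = V·s (flux: a volt is a weber per second),
      = kg·m²·s⁻²·A⁻¹.
  So Wb⁻¹ = kg⁻¹·m⁻²·s²·A.
  V = W/A (potential = power per current),
      = kg·m²·s⁻³·A⁻¹.
  Combining: N⁻¹·s·W⁻¹·H⁻²·A²·m⁻²·Ω·Wb⁻¹·V = (kg⁻¹·m⁻¹·s²) · s · (kg⁻¹·m⁻²·s³) · (kg⁻²·m⁻⁴·s⁴·A⁴) · A² · m⁻² · (kg·m²·s⁻³·A⁻²) · (kg⁻¹·m⁻²·s²·A) · (kg·m²·s⁻³·A⁻¹) = kg⁻³·m⁻⁷·s⁶·A⁴.
Both reduce to kg⁻³·m⁻⁷·s⁶·A⁴.

Yes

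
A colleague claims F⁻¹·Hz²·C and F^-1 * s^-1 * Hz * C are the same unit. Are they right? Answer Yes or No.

Yes

Left side:
  F = C/V (capacitance = charge per voltage),
      = A·s/(kg·m²·s⁻³·A⁻¹) (substituting C and V),
      = kg⁻¹·m⁻²·s⁴·A².
  So F⁻¹ = kg·m²·s⁻⁴·A⁻².
  Hz = 1/s = s⁻¹ (frequency is cycles per second).
  So Hz² = s⁻².
  C = A·s = s·A (charge = current × time).
  Combining: F⁻¹·Hz²·C = (kg·m²·s⁻⁴·A⁻²) · s⁻² · (s·A) = kg·m²·s⁻⁵·A⁻¹.
Right side:
  F = kg⁻¹·m⁻²·s⁴·A².
  So F⁻¹ = kg·m²·s⁻⁴·A⁻².
  Hz = s⁻¹.
  C = s·A.
  Combining: F⁻¹·s⁻¹·Hz·C = (kg·m²·s⁻⁴·A⁻²) · s⁻¹ · s⁻¹ · (s·A) = kg·m²·s⁻⁵·A⁻¹.
Both reduce to kg·m²·s⁻⁵·A⁻¹.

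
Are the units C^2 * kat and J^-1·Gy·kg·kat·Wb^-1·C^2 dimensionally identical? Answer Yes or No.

Left side:
  C = A·s = s·A (charge = current × time).
  So C² = s²·A².
  kat = mol/s = s⁻¹·mol (catalytic activity).
  Combining: C²·kat = (s²·A²) · (s⁻¹·mol) = s·A²·mol.
Right side:
  J = kg·m²·s⁻².
  So J⁻¹ = kg⁻¹·m⁻²·s².
  Gy = m²·s⁻².
  kat = s⁻¹·mol.
  Wb = kg·m²·s⁻²·A⁻¹.
  So Wb⁻¹ = kg⁻¹·m⁻²·s²·A.
  C = s·A.
  So C² = s²·A².
  Combining: J⁻¹·Gy·kg·kat·Wb⁻¹·C² = (kg⁻¹·m⁻²·s²) · (m²·s⁻²) · kg · (s⁻¹·mol) · (kg⁻¹·m⁻²·s²·A) · (s²·A²) = kg⁻¹·m⁻²·s³·A³·mol.
Left is s·A²·mol; right is kg⁻¹·m⁻²·s³·A³·mol — different.

No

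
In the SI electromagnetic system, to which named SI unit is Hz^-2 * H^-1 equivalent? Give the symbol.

Hz = 1/s = s⁻¹ (frequency is cycles per second).
So Hz⁻² = s².
H = Wb/A (inductance = flux per current),
    = kg·m²·s⁻²·A⁻².
So H⁻¹ = kg⁻¹·m⁻²·s²·A².
Combining: Hz⁻²·H⁻¹ = s² · (kg⁻¹·m⁻²·s²·A²) = kg⁻¹·m⁻²·s⁴·A².
kg⁻¹·m⁻²·s⁴·A² is the base-SI form of the farad.

F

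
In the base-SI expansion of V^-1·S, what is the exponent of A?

V = kg·m²·s⁻³·A⁻¹.
So V⁻¹ = kg⁻¹·m⁻²·s³·A.
S = kg⁻¹·m⁻²·s³·A².
Combining: V⁻¹·S = (kg⁻¹·m⁻²·s³·A) · (kg⁻¹·m⁻²·s³·A²) = kg⁻²·m⁻⁴·s⁶·A³.
The exponent of A is 3.

3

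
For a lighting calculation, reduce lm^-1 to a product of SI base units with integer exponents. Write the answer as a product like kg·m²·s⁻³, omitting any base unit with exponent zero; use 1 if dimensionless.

lm = cd·sr = cd (luminous flux; sr is dimensionless).
So lm⁻¹ = cd⁻¹.

cd⁻¹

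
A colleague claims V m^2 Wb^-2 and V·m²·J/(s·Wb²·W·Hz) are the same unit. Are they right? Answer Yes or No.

No

Left side:
  V = W/A (potential = power per current),
      = kg·m²·s⁻³·A⁻¹.
  Wb = V·s (flux: a volt is a weber per second),
      = kg·m²·s⁻²·A⁻¹.
  So Wb⁻² = kg⁻²·m⁻⁴·s⁴·A².
  Combining: V·m²·Wb⁻² = (kg·m²·s⁻³·A⁻¹) · m² · (kg⁻²·m⁻⁴·s⁴·A²) = kg⁻¹·s·A.
Right side:
  Wb = V·s (flux: a volt is a weber per second),
      = kg·m²·s⁻²·A⁻¹.
  So Wb⁻² = kg⁻²·m⁻⁴·s⁴·A².
  V = W/A (potential = power per current),
      = kg·m²·s⁻³·A⁻¹.
  W = J/s (power = energy per time),
      = kg·m²·s⁻³.
  So W⁻¹ = kg⁻¹·m⁻²·s³.
  Hz = 1/s = s⁻¹ (frequency is cycles per second).
  So Hz⁻¹ = s.
  J = N·m (work = force × distance),
      = kg·m²·s⁻².
  Combining: s⁻¹·Wb⁻²·V·m²·W⁻¹·Hz⁻¹·J = s⁻¹ · (kg⁻²·m⁻⁴·s⁴·A²) · (kg·m²·s⁻³·A⁻¹) · m² · (kg⁻¹·m⁻²·s³) · s · (kg·m²·s⁻²) = kg⁻¹·s²·A.
Left is kg⁻¹·s·A; right is kg⁻¹·s²·A — different.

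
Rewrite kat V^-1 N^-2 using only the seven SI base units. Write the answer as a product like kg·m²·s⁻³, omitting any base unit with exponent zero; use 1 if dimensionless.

kat = mol/s = s⁻¹·mol (catalytic activity).
V = W/A (potential = power per current),
    = kg·m²·s⁻³·A⁻¹.
So V⁻¹ = kg⁻¹·m⁻²·s³·A.
N = kg·m/s² = kg·m·s⁻² (force = mass × acceleration).
So N⁻² = kg⁻²·m⁻²·s⁴.
Combining: kat·V⁻¹·N⁻² = (s⁻¹·mol) · (kg⁻¹·m⁻²·s³·A) · (kg⁻²·m⁻²·s⁴) = kg⁻³·m⁻⁴·s⁶·A·mol.

kg⁻³·m⁻⁴·s⁶·A·mol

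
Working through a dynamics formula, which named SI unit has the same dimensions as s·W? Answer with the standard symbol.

J

W = J/s (power = energy per time),
    = kg·m²·s⁻³.
Combining: s·W = s · (kg·m²·s⁻³) = kg·m²·s⁻².
kg·m²·s⁻² is the base-SI form of the joule.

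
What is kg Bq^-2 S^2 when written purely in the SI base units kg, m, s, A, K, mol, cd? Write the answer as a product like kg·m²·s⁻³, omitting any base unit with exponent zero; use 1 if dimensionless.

Bq = 1/s = s⁻¹ (activity is decays per second).
So Bq⁻² = s².
S = 1/Ω (conductance is reciprocal resistance),
    = kg⁻¹·m⁻²·s³·A².
So S² = kg⁻²·m⁻⁴·s⁶·A⁴.
Combining: kg·Bq⁻²·S² = kg · s² · (kg⁻²·m⁻⁴·s⁶·A⁴) = kg⁻¹·m⁻⁴·s⁸·A⁴.

kg⁻¹·m⁻⁴·s⁸·A⁴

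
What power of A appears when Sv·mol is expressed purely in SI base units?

0

Sv = m²·s⁻².
Combining: Sv·mol = (m²·s⁻²) · mol = m²·s⁻²·mol.
The exponent of A is 0.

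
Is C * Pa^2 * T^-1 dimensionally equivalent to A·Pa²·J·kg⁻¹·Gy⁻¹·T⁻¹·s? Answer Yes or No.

Yes

Left side:
  C = A·s = s·A (charge = current × time).
  Pa = N/m² (pressure = force per area),
      = kg·m⁻¹·s⁻².
  So Pa² = kg²·m⁻²·s⁻⁴.
  T = Wb/m² (flux density = flux per area),
      = kg·s⁻²·A⁻¹.
  So T⁻¹ = kg⁻¹·s²·A.
  Combining: C·Pa²·T⁻¹ = (s·A) · (kg²·m⁻²·s⁻⁴) · (kg⁻¹·s²·A) = kg·m⁻²·s⁻¹·A².
Right side:
  Pa = N/m² (pressure = force per area),
      = kg·m⁻¹·s⁻².
  So Pa² = kg²·m⁻²·s⁻⁴.
  J = N·m (work = force × distance),
      = kg·m²·s⁻².
  Gy = J/kg (absorbed dose = energy per mass),
      = m²·s⁻².
  So Gy⁻¹ = m⁻²·s².
  T = Wb/m² (flux density = flux per area),
      = kg·s⁻²·A⁻¹.
  So T⁻¹ = kg⁻¹·s²·A.
  Combining: A·Pa²·J·kg⁻¹·Gy⁻¹·T⁻¹·s = A · (kg²·m⁻²·s⁻⁴) · (kg·m²·s⁻²) · kg⁻¹ · (m⁻²·s²) · (kg⁻¹·s²·A) · s = kg·m⁻²·s⁻¹·A².
Both reduce to kg·m⁻²·s⁻¹·A².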